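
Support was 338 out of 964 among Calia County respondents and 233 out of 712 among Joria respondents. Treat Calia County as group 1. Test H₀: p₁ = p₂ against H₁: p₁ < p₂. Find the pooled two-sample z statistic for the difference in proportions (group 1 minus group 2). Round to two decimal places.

p̂₁ = 338/964 = 0.3506, p̂₂ = 233/712 = 0.3272.
Pooled p̂ = (338+233)/(964+712) = 571/1676 = 0.3407.
SE = √(p̂(1−p̂)(1/n₁+1/n₂)) = √(0.3407·0.6593·0.00244184) = √(0.000548488) = 0.0234.
z = (0.3506 − 0.3272)/0.0234 = 0.0234/0.0234 = 1.00.

z = 1.00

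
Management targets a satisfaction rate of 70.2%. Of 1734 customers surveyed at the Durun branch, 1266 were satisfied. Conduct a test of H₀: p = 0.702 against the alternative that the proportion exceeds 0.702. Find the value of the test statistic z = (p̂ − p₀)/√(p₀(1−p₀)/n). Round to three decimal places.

p̂ = 1266/1734 = 0.73010.
Standard error under H₀: √(0.702×0.298/1734) = 0.01098.
z = (0.73010 − 0.702)/0.01098 = 0.02810/0.01098 = 2.559.

z = 2.559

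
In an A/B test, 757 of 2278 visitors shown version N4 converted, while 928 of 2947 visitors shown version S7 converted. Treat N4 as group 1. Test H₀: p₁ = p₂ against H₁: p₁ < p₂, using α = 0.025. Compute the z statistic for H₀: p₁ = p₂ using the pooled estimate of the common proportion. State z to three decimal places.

z = 1.335

p̂₁ = 757/2278 ≈ 0.33231, p̂₂ = 928/2947 ≈ 0.31490.
Pooled p̂ = (757+928)/(2278+2947) = 1685/5225 = 0.32249.
SE = √(0.21849 × 0.00077831) = 0.01304.
z = (0.33231 − 0.31490)/0.01304 = 0.01741/0.01304 = 1.335.
p-value = P(Z < 1.335) ≈ 0.9091. With α = 0.025, fail to reject H₀.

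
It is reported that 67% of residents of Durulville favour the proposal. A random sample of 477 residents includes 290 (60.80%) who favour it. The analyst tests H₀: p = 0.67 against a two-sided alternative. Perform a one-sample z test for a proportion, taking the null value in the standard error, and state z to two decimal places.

p̂ = 290/477 = 0.6080.
SE = √(p₀(1−p₀)/n) = √(0.2211/477) = 0.0215.
z = (0.6080 − 0.67)/0.0215 = -0.0620/0.0215 = -2.88.
p-value = 2·P(Z > 2.881) ≈ 0.0040.

z = -2.88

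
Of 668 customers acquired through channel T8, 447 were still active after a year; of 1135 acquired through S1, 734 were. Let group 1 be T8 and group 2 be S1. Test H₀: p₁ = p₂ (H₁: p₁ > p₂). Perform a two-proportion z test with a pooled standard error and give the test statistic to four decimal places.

z = 0.9691

p̂₁ = 447/668 ≈ 0.6691617, p̂₂ = 734/1135 ≈ 0.6466960.
Pooled p̂ = (447+734)/(668+1135) = 1181/1803 = 0.6550194.
SE = √(p̂(1−p̂)(1/n₁+1/n₂)) = √(0.6550194·0.3449806·0.00237806) = √(0.000537369) = 0.0231812.
z = (0.6691617 − 0.6466960)/0.0231812 = 0.0224657/0.0231812 = 0.9691.
p-value = P(Z > 0.969) ≈ 0.1662.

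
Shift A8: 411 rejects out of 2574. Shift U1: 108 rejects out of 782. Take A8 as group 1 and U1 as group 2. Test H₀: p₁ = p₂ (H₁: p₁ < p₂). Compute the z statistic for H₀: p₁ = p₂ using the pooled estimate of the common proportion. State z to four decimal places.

p̂₁ = 411/2574 ≈ 0.159674, p̂₂ = 108/782 ≈ 0.138107.
Pooled p̂ = (411+108)/(2574+782) = 519/3356 = 0.154648.
SE = √(p̂(1−p̂)(1/n₁+1/n₂)) = √(0.154648·0.845352·0.00166727) = √(0.000217966) = 0.014764.
z = (0.159674 − 0.138107)/0.014764 = 0.021567/0.014764 = 1.4608.

z = 1.4608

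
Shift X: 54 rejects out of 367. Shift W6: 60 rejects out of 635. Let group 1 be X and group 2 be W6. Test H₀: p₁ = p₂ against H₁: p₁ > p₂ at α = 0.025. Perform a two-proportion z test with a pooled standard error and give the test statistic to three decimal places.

z = 2.529

p̂₁ = 54/367 ≈ 0.14714, p̂₂ = 60/635 ≈ 0.09449.
Pooled p̂ = (54+60)/(367+635) = 114/1002 = 0.11377.
SE = √(0.100828 × 0.0042996) = 0.02082.
z = (0.14714 − 0.09449)/0.02082 = 0.05265/0.02082 = 2.529.
p-value = P(Z > 2.529) ≈ 0.0057, so at α = 0.025 we reject H₀.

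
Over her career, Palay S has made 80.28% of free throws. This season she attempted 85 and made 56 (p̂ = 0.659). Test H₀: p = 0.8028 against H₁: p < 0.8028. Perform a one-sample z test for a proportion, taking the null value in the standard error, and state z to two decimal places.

z = -3.34

p̂ = 56/85 ≈ 0.65882.
Under H₀, SE = √(0.8028·0.1972/85) = √(0.0018625) = 0.04316.
z = (0.65882 − 0.8028)/0.04316 = -0.14398/0.04316 = -3.34.
p-value = P(Z < -3.336) ≈ 0.0004.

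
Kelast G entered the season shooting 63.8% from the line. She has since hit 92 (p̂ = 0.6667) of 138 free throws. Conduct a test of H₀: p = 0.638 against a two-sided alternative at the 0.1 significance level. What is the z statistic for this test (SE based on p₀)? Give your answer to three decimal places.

p̂ = 92/138 ≈ 0.66667.
Under H₀, SE = √(0.638·0.362/138) = √(0.00167359) = 0.04091.
z = (0.66667 − 0.638)/0.04091 = 0.02867/0.04091 = 0.701.
p-value = 2·P(Z > 0.701) ≈ 0.4835. With α = 0.1, fail to reject H₀.

z = 0.701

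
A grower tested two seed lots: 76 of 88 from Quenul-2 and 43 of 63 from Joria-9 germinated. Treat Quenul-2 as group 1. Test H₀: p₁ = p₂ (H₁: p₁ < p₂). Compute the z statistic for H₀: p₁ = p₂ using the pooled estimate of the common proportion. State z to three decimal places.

z = 2.685

p̂₁ = 76/88 = 0.86364, p̂₂ = 43/63 = 0.68254.
Pooled p̂ = (76+43)/(88+63) = 119/151 = 0.78808.
SE = √(0.16701 × 0.0272367) = 0.06744.
z = (0.86364 − 0.68254)/0.06744 = 0.18110/0.06744 = 2.685.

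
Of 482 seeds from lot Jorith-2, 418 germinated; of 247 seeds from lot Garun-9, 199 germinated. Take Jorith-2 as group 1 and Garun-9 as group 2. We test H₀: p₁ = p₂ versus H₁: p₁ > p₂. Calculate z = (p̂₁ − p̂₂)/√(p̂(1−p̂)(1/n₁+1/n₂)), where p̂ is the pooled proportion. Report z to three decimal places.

p̂₁ = 418/482 = 0.86722, p̂₂ = 199/247 = 0.80567.
Pooled p̂ = (418+199)/(482+247) = 617/729 = 0.84636.
SE = √(0.130031 × 0.00612327) = 0.02822.
z = (0.86722 − 0.80567)/0.02822 = 0.06155/0.02822 = 2.181.
p-value = P(Z > 2.181) ≈ 0.0146.

z = 2.181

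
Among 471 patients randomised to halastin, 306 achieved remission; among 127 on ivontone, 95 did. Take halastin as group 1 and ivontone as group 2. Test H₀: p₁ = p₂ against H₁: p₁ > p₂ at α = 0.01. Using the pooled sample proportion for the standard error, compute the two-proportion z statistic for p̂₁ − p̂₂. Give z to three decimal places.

p̂₁ = 306/471 = 0.64968, p̂₂ = 95/127 = 0.74803.
Pooled p̂ = (306+95)/(471+127) = 401/598 = 0.67057.
SE = √(p̂(1−p̂)(1/n₁+1/n₂)) = √(0.67057·0.32943·0.00999716) = √(0.00220844) = 0.04699.
z = (0.64968 − 0.74803)/0.04699 = -0.09835/0.04699 = -2.093.
p-value = P(Z > -2.093) ≈ 0.9818; since p > α = 0.01, fail to reject H₀.

z = -2.093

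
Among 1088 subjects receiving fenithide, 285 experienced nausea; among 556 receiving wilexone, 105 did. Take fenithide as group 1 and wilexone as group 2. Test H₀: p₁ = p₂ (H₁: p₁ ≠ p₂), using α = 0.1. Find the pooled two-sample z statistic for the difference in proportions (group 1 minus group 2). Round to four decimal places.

z = 3.2964

p̂₁ = 285/1088 = 0.261949, p̂₂ = 105/556 = 0.188849.
Pooled p̂ = (285+105)/(1088+556) = 390/1644 = 0.237226.
SE = √(0.18095 × 0.00271768) = 0.022176.
z = (0.261949 − 0.188849)/0.022176 = 0.073100/0.022176 = 3.2964.
Two-sided p-value ≈ 2·Φ(−3.296) = 0.0010; since p < α = 0.1, reject H₀.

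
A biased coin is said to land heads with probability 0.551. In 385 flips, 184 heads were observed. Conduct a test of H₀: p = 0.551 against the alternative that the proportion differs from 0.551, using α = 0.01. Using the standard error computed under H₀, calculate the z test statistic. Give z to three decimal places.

p̂ = 184/385 ≈ 0.47792.
Under H₀, SE = √(0.551·0.449/385) = √(0.000642595) = 0.02535.
z = (0.47792 − 0.551)/0.02535 = -0.07308/0.02535 = -2.883.
p-value = 2·P(Z > 2.883) ≈ 0.0039. With α = 0.01, reject H₀.

z = -2.883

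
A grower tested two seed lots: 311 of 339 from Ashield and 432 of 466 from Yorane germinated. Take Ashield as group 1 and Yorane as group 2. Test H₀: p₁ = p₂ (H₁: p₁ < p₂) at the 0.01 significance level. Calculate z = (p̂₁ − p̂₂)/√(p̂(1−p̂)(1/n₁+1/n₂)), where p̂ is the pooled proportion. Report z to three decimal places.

p̂₁ = 311/339 ≈ 0.917404, p̂₂ = 432/466 ≈ 0.927039.
Pooled p̂ = (311+432)/(339+466) = 743/805 = 0.922981.
SE = √(p̂(1−p̂)(1/n₁+1/n₂)) = √(0.922981·0.077019·0.00509578) = √(0.000362242) = 0.019033.
z = (0.917404 − 0.927039)/0.019033 = -0.009635/0.019033 = -0.506.
p-value = P(Z < -0.506) ≈ 0.3064, so at α = 0.01 we fail to reject H₀.

z = -0.506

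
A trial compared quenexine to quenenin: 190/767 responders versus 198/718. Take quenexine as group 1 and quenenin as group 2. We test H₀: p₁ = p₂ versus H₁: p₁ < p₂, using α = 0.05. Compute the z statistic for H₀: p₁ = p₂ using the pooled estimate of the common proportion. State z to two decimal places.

p̂₁ = 190/767 = 0.2477, p̂₂ = 198/718 = 0.2758.
Pooled p̂ = (190+198)/(767+718) = 388/1485 = 0.2613.
SE = √(0.193013 × 0.00269654) = 0.0228.
z = (0.2477 − 0.2758)/0.0228 = -0.0281/0.0228 = -1.23.
p-value = P(Z < -1.229) ≈ 0.1095; since p > α = 0.05, fail to reject H₀.

z = -1.23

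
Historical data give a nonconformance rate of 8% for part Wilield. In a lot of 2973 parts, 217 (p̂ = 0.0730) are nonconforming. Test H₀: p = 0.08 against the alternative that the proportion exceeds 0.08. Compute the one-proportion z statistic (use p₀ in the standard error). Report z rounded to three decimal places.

z = -1.409

p̂ = 217/2973 ≈ 0.072990.
Standard error under H₀: √(0.08×0.92/2973) = 0.004976.
z = (0.072990 − 0.08)/0.004976 = -0.007010/0.004976 = -1.409.
p-value = P(Z > -1.409) ≈ 0.9206.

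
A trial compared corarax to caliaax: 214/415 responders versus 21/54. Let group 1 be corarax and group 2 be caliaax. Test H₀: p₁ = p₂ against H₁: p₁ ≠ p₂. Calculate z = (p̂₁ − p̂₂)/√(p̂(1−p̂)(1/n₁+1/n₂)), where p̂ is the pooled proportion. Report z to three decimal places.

z = 1.753

p̂₁ = 214/415 = 0.51566, p̂₂ = 21/54 = 0.38889.
Pooled p̂ = (214+21)/(415+54) = 235/469 = 0.50107.
SE = √(0.249999 × 0.0209282) = 0.07233.
z = (0.51566 − 0.38889)/0.07233 = 0.12677/0.07233 = 1.753.
Two-sided p-value ≈ 2·Φ(−1.753) = 0.0797.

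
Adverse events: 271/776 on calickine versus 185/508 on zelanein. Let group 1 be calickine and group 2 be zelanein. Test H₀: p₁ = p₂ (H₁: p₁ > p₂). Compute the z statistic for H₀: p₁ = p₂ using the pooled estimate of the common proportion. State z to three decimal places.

p̂₁ = 271/776 = 0.34923, p̂₂ = 185/508 = 0.36417.
Pooled p̂ = (271+185)/(776+508) = 456/1284 = 0.35514.
SE = √(0.229016 × 0.00325716) = 0.02731.
z = (0.34923 − 0.36417)/0.02731 = -0.01494/0.02731 = -0.547.
p-value = P(Z > -0.547) ≈ 0.7079.

z = -0.547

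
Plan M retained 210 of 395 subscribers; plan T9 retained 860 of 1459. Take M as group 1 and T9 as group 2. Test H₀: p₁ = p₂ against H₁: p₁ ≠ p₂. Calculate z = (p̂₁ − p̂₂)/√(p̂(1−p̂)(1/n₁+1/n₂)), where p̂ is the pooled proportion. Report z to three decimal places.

p̂₁ = 210/395 ≈ 0.531646, p̂₂ = 860/1459 ≈ 0.589445.
Pooled p̂ = (210+860)/(395+1459) = 1070/1854 = 0.577131.
SE = √(0.244051 × 0.00321705) = 0.028020.
z = (0.531646 − 0.589445)/0.028020 = -0.057799/0.028020 = -2.063.
Two-sided p-value ≈ 2·Φ(−2.063) = 0.0391.

z = -2.063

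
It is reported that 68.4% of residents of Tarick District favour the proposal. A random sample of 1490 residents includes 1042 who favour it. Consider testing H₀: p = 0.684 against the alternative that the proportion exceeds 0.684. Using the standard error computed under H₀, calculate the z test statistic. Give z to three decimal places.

z = 1.273

p̂ = 1042/1490 ≈ 0.69933.
Standard error under H₀: √(0.684×0.316/1490) = 0.01204.
z = (0.69933 − 0.684)/0.01204 = 0.01533/0.01204 = 1.273.
p-value = P(Z > 1.273) ≈ 0.1016.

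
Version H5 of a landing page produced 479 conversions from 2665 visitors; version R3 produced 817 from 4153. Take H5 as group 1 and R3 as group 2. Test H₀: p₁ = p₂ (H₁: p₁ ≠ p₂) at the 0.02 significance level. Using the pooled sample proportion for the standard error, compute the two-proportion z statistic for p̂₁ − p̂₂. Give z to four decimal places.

p̂₁ = 479/2665 = 0.1797373, p̂₂ = 817/4153 = 0.1967253.
Pooled p̂ = (479+817)/(2665+4153) = 1296/6818 = 0.1900851.
SE = √(0.153953 × 0.000616024) = 0.0097385.
z = (0.1797373 − 0.1967253)/0.0097385 = -0.0169880/0.0097385 = -1.7444.
Two-sided p-value ≈ 2·Φ(−1.744) = 0.0811; since p > α = 0.02, fail to reject H₀.

z = -1.7444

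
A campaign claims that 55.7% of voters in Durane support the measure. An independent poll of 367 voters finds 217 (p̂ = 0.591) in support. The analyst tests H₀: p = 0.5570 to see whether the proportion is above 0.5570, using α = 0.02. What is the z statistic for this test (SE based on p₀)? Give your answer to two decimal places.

p̂ = 217/367 = 0.5913.
Standard error under H₀: √(0.557×0.443/367) = 0.0259.
z = (0.5913 − 0.557)/0.0259 = 0.0343/0.0259 = 1.32.
p-value = P(Z > 1.322) ≈ 0.0931, so at α = 0.02 we fail to reject H₀.

z = 1.32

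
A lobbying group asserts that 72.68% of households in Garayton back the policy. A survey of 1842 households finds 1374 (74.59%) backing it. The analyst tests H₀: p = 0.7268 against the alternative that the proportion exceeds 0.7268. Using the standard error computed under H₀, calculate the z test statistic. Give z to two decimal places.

z = 1.84

p̂ = 1374/1842 = 0.7459.
SE = √(p₀(1−p₀)/n) = √(0.19856/1842) = 0.0104.
z = (0.7459 − 0.7268)/0.0104 = 0.0191/0.0104 = 1.84.
p-value = P(Z > 1.842) ≈ 0.0327.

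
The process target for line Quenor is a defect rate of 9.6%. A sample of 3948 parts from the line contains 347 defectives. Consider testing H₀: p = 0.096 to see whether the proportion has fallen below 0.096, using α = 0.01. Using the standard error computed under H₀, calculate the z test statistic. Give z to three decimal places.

p̂ = 347/3948 ≈ 0.08789.
SE = √(p₀(1−p₀)/n) = √(0.086784/3948) = 0.00469.
z = (0.08789 − 0.096)/0.00469 = -0.00811/0.00469 = -1.729.
p-value = P(Z < -1.729) ≈ 0.0419. With α = 0.01, fail to reject H₀.

z = -1.729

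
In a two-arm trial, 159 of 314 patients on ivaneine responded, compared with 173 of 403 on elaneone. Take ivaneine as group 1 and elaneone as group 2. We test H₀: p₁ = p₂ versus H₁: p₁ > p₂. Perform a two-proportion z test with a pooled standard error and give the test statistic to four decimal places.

z = 2.0539

p̂₁ = 159/314 = 0.5063694, p̂₂ = 173/403 = 0.4292804.
Pooled p̂ = (159+173)/(314+403) = 332/717 = 0.4630404.
SE = √(0.248634 × 0.0056661) = 0.0375338.
z = (0.5063694 − 0.4292804)/0.0375338 = 0.0770890/0.0375338 = 2.0539.
p-value = P(Z > 2.054) ≈ 0.0200.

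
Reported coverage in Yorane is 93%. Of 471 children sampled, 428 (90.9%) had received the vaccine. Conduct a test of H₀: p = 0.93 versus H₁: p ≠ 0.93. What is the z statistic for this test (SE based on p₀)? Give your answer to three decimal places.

z = -1.811

p̂ = 428/471 = 0.90870.
Under H₀, SE = √(0.93·0.07/471) = √(0.000138217) = 0.01176.
z = (0.90870 − 0.93)/0.01176 = -0.02130/0.01176 = -1.811.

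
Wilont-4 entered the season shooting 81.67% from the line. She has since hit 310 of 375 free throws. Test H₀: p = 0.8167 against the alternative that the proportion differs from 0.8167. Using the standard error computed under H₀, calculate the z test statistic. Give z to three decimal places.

p̂ = 310/375 = 0.82667.
Standard error under H₀: √(0.8167×0.1833/375) = 0.01998.
z = (0.82667 − 0.8167)/0.01998 = 0.00997/0.01998 = 0.499.
p-value = 2·P(Z > 0.499) ≈ 0.6179.

z = 0.499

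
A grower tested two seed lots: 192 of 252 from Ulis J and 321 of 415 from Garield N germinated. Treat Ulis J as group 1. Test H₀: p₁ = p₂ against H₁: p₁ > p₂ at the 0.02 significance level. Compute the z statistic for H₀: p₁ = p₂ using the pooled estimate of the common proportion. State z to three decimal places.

p̂₁ = 192/252 = 0.76190, p̂₂ = 321/415 = 0.77349.
Pooled p̂ = (192+321)/(252+415) = 513/667 = 0.76912.
SE = √(0.177577 × 0.00637789) = 0.03365.
z = (0.76190 − 0.77349)/0.03365 = -0.01159/0.03365 = -0.344.
p-value = P(Z > -0.344) ≈ 0.6347, so at α = 0.02 we fail to reject H₀.

z = -0.344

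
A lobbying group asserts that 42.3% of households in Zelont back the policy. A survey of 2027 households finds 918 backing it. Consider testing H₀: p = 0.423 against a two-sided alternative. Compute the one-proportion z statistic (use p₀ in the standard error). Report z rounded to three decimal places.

p̂ = 918/2027 = 0.452886.
Under H₀, SE = √(0.423·0.577/2027) = √(0.00012041) = 0.010973.
z = (0.452886 − 0.423)/0.010973 = 0.029886/0.010973 = 2.724.
Two-sided p-value ≈ 2·Φ(−2.724) = 0.0065.

z = 2.724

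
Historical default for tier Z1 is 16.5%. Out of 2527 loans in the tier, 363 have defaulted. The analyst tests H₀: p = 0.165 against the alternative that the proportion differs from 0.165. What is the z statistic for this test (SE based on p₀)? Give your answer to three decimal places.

z = -2.892

p̂ = 363/2527 ≈ 0.143649.
Standard error under H₀: √(0.165×0.835/2527) = 0.007384.
z = (0.143649 − 0.165)/0.007384 = -0.021351/0.007384 = -2.892.
p-value = 2·P(Z > 2.892) ≈ 0.0038.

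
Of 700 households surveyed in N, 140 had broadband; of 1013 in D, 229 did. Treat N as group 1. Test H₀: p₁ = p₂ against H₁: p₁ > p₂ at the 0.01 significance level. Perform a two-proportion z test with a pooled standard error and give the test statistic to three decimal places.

z = -1.290

p̂₁ = 140/700 ≈ 0.200000, p̂₂ = 229/1013 ≈ 0.226061.
Pooled p̂ = (140+229)/(700+1013) = 369/1713 = 0.215412.
SE = √(0.169009 × 0.00241574) = 0.020206.
z = (0.200000 − 0.226061)/0.020206 = -0.026061/0.020206 = -1.290.
p-value = P(Z > -1.290) ≈ 0.9014, so at α = 0.01 we fail to reject H₀.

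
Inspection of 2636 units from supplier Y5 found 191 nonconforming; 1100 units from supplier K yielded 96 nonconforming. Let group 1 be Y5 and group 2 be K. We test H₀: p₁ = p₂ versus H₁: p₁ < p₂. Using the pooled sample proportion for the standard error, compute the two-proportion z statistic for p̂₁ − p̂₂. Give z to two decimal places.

p̂₁ = 191/2636 ≈ 0.07246, p̂₂ = 96/1100 ≈ 0.08727.
Pooled p̂ = (191+96)/(2636+1100) = 287/3736 = 0.07682.
SE = √(0.0709188 × 0.00128845) = 0.00956.
z = (0.07246 − 0.08727)/0.00956 = -0.01481/0.00956 = -1.55.

z = -1.55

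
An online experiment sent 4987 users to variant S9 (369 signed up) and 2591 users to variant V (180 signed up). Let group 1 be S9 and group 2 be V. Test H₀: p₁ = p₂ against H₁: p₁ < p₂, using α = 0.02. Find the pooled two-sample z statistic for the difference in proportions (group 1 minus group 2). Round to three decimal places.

p̂₁ = 369/4987 = 0.07399, p̂₂ = 180/2591 = 0.06947.
Pooled p̂ = (369+180)/(4987+2591) = 549/7578 = 0.07245.
SE = √(p̂(1−p̂)(1/n₁+1/n₂)) = √(0.07245·0.92755·0.000586473) = √(3.94098e-05) = 0.00628.
z = (0.07399 − 0.06947)/0.00628 = 0.00452/0.00628 = 0.720.
p-value = P(Z < 0.720) ≈ 0.7643. With α = 0.02, fail to reject H₀.

z = 0.720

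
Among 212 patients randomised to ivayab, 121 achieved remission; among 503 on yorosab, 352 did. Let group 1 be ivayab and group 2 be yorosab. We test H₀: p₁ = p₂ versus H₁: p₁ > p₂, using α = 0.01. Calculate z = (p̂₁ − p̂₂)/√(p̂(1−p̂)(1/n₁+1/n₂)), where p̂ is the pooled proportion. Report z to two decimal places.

p̂₁ = 121/212 ≈ 0.5708, p̂₂ = 352/503 ≈ 0.6998.
Pooled p̂ = (121+352)/(212+503) = 473/715 = 0.6615.
SE = √(p̂(1−p̂)(1/n₁+1/n₂)) = √(0.6615·0.3385·0.00670505) = √(0.0015013) = 0.0387.
z = (0.5708 − 0.6998)/0.0387 = -0.1290/0.0387 = -3.33.
p-value = P(Z > -3.331) ≈ 0.9996, so at α = 0.01 we fail to reject H₀.

z = -3.33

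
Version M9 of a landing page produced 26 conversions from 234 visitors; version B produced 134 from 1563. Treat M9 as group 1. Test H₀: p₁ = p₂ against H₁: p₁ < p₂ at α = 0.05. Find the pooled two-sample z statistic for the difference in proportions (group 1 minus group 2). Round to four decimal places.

z = 1.2713

p̂₁ = 26/234 ≈ 0.111111, p̂₂ = 134/1563 ≈ 0.085733.
Pooled p̂ = (26+134)/(234+1563) = 160/1797 = 0.089037.
SE = √(p̂(1−p̂)(1/n₁+1/n₂)) = √(0.089037·0.910963·0.0049133) = √(0.000398516) = 0.019963.
z = (0.111111 − 0.085733)/0.019963 = 0.025378/0.019963 = 1.2713.
p-value = P(Z < 1.271) ≈ 0.8982. With α = 0.05, fail to reject H₀.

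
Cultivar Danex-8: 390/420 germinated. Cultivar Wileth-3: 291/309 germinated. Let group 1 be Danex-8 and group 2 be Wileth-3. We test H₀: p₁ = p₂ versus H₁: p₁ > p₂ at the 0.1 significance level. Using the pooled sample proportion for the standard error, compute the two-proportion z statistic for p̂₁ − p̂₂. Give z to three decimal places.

p̂₁ = 390/420 ≈ 0.92857, p̂₂ = 291/309 ≈ 0.94175.
Pooled p̂ = (390+291)/(420+309) = 681/729 = 0.93416.
SE = √(p̂(1−p̂)(1/n₁+1/n₂)) = √(0.93416·0.06584·0.0056172) = √(0.000345504) = 0.01859.
z = (0.92857 − 0.94175)/0.01859 = -0.01318/0.01859 = -0.709.
p-value = P(Z > -0.709) ≈ 0.7608; since p > α = 0.1, fail to reject H₀.

z = -0.709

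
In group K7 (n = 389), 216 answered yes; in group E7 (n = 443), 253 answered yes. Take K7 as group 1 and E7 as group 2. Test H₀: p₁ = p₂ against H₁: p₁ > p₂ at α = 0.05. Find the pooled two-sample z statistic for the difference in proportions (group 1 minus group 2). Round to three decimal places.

p̂₁ = 216/389 = 0.55527, p̂₂ = 253/443 = 0.57111.
Pooled p̂ = (216+253)/(389+443) = 469/832 = 0.56370.
SE = √(p̂(1−p̂)(1/n₁+1/n₂)) = √(0.56370·0.43630·0.00482803) = √(0.00118742) = 0.03446.
z = (0.55527 − 0.57111)/0.03446 = -0.01584/0.03446 = -0.460.
p-value = P(Z > -0.460) ≈ 0.6771, so at α = 0.05 we fail to reject H₀.

z = -0.460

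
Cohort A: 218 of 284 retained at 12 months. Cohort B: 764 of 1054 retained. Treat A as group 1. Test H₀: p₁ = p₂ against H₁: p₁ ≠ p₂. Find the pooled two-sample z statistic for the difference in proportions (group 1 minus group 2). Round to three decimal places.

p̂₁ = 218/284 ≈ 0.76761, p̂₂ = 764/1054 ≈ 0.72486.
Pooled p̂ = (218+764)/(284+1054) = 982/1338 = 0.73393.
SE = √(p̂(1−p̂)(1/n₁+1/n₂)) = √(0.73393·0.26607·0.00446989) = √(0.000872864) = 0.02954.
z = (0.76761 − 0.72486)/0.02954 = 0.04275/0.02954 = 1.447.

z = 1.447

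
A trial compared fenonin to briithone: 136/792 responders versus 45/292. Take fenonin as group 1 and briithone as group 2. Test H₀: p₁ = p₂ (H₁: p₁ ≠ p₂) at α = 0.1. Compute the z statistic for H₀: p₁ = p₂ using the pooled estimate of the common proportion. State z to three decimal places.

z = 0.690

p̂₁ = 136/792 = 0.17172, p̂₂ = 45/292 = 0.15411.
Pooled p̂ = (136+45)/(792+292) = 181/1084 = 0.16697.
SE = √(p̂(1−p̂)(1/n₁+1/n₂)) = √(0.16697·0.83303·0.00468728) = √(0.000651972) = 0.02553.
z = (0.17172 − 0.15411)/0.02553 = 0.01761/0.02553 = 0.690.
Two-sided p-value ≈ 2·Φ(−0.690) = 0.4905, so at α = 0.1 we fail to reject H₀.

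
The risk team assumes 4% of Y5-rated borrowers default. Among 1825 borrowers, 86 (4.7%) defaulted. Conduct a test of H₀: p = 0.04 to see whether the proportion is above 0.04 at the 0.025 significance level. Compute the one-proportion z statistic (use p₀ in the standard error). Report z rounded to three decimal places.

z = 1.553

p̂ = 86/1825 ≈ 0.047123.
Under H₀, SE = √(0.04·0.96/1825) = √(2.10411e-05) = 0.004587.
z = (0.047123 − 0.04)/0.004587 = 0.007123/0.004587 = 1.553.
p-value = P(Z > 1.553) ≈ 0.0602; since p > α = 0.025, fail to reject H₀.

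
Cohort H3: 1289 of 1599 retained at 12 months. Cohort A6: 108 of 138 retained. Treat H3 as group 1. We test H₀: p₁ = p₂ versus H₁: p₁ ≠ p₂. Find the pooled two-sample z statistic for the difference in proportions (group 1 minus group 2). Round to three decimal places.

p̂₁ = 1289/1599 ≈ 0.80613, p̂₂ = 108/138 ≈ 0.78261.
Pooled p̂ = (1289+108)/(1599+138) = 1397/1737 = 0.80426.
SE = √(p̂(1−p̂)(1/n₁+1/n₂)) = √(0.80426·0.19574·0.00787177) = √(0.00123922) = 0.03520.
z = (0.80613 − 0.78261)/0.03520 = 0.02352/0.03520 = 0.668.

z = 0.668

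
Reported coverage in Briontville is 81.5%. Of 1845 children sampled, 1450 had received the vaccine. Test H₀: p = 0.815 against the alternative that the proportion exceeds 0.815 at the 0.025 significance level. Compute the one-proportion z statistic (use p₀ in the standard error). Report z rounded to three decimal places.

z = -3.218

p̂ = 1450/1845 = 0.78591.
Under H₀, SE = √(0.815·0.185/1845) = √(8.17209e-05) = 0.00904.
z = (0.78591 − 0.815)/0.00904 = -0.02909/0.00904 = -3.218.
p-value = P(Z > -3.218) ≈ 0.9994, so at α = 0.025 we fail to reject H₀.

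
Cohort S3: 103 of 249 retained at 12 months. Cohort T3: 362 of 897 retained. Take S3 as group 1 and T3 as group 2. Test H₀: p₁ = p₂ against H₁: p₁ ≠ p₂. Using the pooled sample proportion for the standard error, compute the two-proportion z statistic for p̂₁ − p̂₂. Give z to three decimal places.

z = 0.287

p̂₁ = 103/249 = 0.41365, p̂₂ = 362/897 = 0.40357.
Pooled p̂ = (103+362)/(249+897) = 465/1146 = 0.40576.
SE = √(0.241119 × 0.00513089) = 0.03517.
z = (0.41365 − 0.40357)/0.03517 = 0.01008/0.03517 = 0.287.
p-value = 2·P(Z > 0.287) ≈ 0.7743.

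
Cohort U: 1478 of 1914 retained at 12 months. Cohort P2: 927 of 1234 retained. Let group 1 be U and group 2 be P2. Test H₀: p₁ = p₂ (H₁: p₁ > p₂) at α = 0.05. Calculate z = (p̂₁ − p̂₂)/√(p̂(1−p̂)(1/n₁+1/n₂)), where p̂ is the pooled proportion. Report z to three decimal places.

p̂₁ = 1478/1914 = 0.77220, p̂₂ = 927/1234 = 0.75122.
Pooled p̂ = (1478+927)/(1914+1234) = 2405/3148 = 0.76398.
SE = √(p̂(1−p̂)(1/n₁+1/n₂)) = √(0.76398·0.23602·0.00133284) = √(0.000240332) = 0.01550.
z = (0.77220 − 0.75122)/0.01550 = 0.02098/0.01550 = 1.354.
p-value = P(Z > 1.354) ≈ 0.0879. With α = 0.05, fail to reject H₀.

z = 1.354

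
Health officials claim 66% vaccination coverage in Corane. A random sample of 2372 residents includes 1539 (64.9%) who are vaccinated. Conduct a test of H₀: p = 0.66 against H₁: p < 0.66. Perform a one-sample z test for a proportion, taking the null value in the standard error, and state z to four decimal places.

z = -1.1495

p̂ = 1539/2372 ≈ 0.648820.
Standard error under H₀: √(0.66×0.34/2372) = 0.009726.
z = (0.648820 − 0.66)/0.009726 = -0.011180/0.009726 = -1.1495.
p-value = P(Z < -1.149) ≈ 0.1252.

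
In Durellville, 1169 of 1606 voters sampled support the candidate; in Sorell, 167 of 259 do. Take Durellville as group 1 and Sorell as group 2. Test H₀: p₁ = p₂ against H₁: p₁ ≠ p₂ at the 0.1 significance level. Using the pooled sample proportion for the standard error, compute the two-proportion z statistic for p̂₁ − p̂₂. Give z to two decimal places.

z = 2.75

p̂₁ = 1169/1606 ≈ 0.7279, p̂₂ = 167/259 ≈ 0.6448.
Pooled p̂ = (1169+167)/(1606+259) = 1336/1865 = 0.7164.
SE = √(0.203191 × 0.00448367) = 0.0302.
z = (0.7279 − 0.6448)/0.0302 = 0.0831/0.0302 = 2.75.
Two-sided p-value ≈ 2·Φ(−2.753) = 0.0059; since p < α = 0.1, reject H₀.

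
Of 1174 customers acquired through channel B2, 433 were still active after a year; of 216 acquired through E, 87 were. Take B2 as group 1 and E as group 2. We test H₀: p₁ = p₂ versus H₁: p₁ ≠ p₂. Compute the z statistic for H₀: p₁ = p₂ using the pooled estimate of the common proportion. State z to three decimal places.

p̂₁ = 433/1174 ≈ 0.36882, p̂₂ = 87/216 ≈ 0.40278.
Pooled p̂ = (433+87)/(1174+216) = 520/1390 = 0.37410.
SE = √(0.234149 × 0.00548142) = 0.03583.
z = (0.36882 − 0.40278)/0.03583 = -0.03396/0.03583 = -0.948.
p-value = 2·P(Z > 0.948) ≈ 0.3433.

z = -0.948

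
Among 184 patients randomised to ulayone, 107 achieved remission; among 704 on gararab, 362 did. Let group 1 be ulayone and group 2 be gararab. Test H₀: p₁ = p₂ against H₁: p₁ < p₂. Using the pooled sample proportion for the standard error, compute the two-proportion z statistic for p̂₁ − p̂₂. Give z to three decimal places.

z = 1.629

p̂₁ = 107/184 = 0.58152, p̂₂ = 362/704 = 0.51420.
Pooled p̂ = (107+362)/(184+704) = 469/888 = 0.52815.
SE = √(p̂(1−p̂)(1/n₁+1/n₂)) = √(0.52815·0.47185·0.00685524) = √(0.00170838) = 0.04133.
z = (0.58152 − 0.51420)/0.04133 = 0.06732/0.04133 = 1.629.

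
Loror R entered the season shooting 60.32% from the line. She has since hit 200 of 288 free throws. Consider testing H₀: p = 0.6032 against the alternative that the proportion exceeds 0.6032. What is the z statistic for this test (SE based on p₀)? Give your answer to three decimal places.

p̂ = 200/288 = 0.69444.
Under H₀, SE = √(0.6032·0.3968/288) = √(0.000831076) = 0.02883.
z = (0.69444 − 0.6032)/0.02883 = 0.09124/0.02883 = 3.165.

z = 3.165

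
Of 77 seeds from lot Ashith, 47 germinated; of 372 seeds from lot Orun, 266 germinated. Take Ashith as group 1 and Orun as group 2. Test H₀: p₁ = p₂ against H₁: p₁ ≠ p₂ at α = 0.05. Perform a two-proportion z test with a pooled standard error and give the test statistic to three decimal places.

p̂₁ = 47/77 ≈ 0.61039, p̂₂ = 266/372 ≈ 0.71505.
Pooled p̂ = (47+266)/(77+372) = 313/449 = 0.69710.
SE = √(p̂(1−p̂)(1/n₁+1/n₂)) = √(0.69710·0.30290·0.0156752) = √(0.00330981) = 0.05753.
z = (0.61039 − 0.71505)/0.05753 = -0.10466/0.05753 = -1.819.
Two-sided p-value ≈ 2·Φ(−1.819) = 0.0689; since p > α = 0.05, fail to reject H₀.

z = -1.819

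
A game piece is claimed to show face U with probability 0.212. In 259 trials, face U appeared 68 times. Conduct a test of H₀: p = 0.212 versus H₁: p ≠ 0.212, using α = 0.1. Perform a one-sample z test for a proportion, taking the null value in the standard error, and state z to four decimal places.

z = 1.9903

p̂ = 68/259 ≈ 0.262548.
SE = √(p₀(1−p₀)/n) = √(0.16706/259) = 0.025397.
z = (0.262548 − 0.212)/0.025397 = 0.050548/0.025397 = 1.9903.
p-value = 2·P(Z > 1.990) ≈ 0.0466; since p < α = 0.1, reject H₀.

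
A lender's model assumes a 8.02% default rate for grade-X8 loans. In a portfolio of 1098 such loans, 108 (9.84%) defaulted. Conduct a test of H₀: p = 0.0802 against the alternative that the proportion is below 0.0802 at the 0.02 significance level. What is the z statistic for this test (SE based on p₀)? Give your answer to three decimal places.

z = 2.216

p̂ = 108/1098 ≈ 0.098361.
Standard error under H₀: √(0.0802×0.9198/1098) = 0.008197.
z = (0.098361 − 0.0802)/0.008197 = 0.018161/0.008197 = 2.216.
p-value = P(Z < 2.216) ≈ 0.9866. With α = 0.02, fail to reject H₀.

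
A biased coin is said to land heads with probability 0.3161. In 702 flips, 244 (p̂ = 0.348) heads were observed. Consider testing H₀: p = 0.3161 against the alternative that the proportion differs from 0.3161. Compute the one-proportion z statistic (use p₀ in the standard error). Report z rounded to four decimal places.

z = 1.7938

p̂ = 244/702 ≈ 0.347578.
SE = √(p₀(1−p₀)/n) = √(0.21618/702) = 0.017548.
z = (0.347578 − 0.3161)/0.017548 = 0.031478/0.017548 = 1.7938.
Two-sided p-value ≈ 2·Φ(−1.794) = 0.0728.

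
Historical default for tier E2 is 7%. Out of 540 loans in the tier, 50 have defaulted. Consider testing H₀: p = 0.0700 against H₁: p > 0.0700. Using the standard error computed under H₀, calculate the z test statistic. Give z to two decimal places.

p̂ = 50/540 ≈ 0.09259.
SE = √(p₀(1−p₀)/n) = √(0.0651/540) = 0.01098.
z = (0.09259 − 0.07)/0.01098 = 0.02259/0.01098 = 2.06.
p-value = P(Z > 2.058) ≈ 0.0198.

z = 2.06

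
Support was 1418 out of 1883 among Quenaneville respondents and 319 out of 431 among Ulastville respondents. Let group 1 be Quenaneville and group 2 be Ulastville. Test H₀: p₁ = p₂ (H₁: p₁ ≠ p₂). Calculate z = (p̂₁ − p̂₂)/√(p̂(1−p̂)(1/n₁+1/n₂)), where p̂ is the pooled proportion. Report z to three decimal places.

p̂₁ = 1418/1883 ≈ 0.75305, p̂₂ = 319/431 ≈ 0.74014.
Pooled p̂ = (1418+319)/(1883+431) = 1737/2314 = 0.75065.
SE = √(p̂(1−p̂)(1/n₁+1/n₂)) = √(0.75065·0.24935·0.00285125) = √(0.000533685) = 0.02310.
z = (0.75305 − 0.74014)/0.02310 = 0.01291/0.02310 = 0.559.

z = 0.559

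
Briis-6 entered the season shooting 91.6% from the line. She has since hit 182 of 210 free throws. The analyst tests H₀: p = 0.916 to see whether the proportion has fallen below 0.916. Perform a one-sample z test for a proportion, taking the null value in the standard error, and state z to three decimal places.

p̂ = 182/210 = 0.86667.
Standard error under H₀: √(0.916×0.084/210) = 0.01914.
z = (0.86667 − 0.916)/0.01914 = -0.04933/0.01914 = -2.577.
p-value = P(Z < -2.577) ≈ 0.0050.

z = -2.577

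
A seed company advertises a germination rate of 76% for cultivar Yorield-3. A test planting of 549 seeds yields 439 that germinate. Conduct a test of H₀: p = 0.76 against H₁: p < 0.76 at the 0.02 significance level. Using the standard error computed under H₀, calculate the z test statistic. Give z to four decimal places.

z = 2.1745

p̂ = 439/549 = 0.7996357.
Standard error under H₀: √(0.76×0.24/549) = 0.0182275.
z = (0.7996357 − 0.76)/0.0182275 = 0.0396357/0.0182275 = 2.1745.
p-value = P(Z < 2.175) ≈ 0.9852. With α = 0.02, fail to reject H₀.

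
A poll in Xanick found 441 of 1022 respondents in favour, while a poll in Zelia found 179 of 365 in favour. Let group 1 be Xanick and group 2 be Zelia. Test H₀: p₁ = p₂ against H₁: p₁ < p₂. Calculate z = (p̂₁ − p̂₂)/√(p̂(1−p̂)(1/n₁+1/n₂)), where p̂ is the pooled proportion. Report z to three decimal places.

z = -1.943

p̂₁ = 441/1022 = 0.43151, p̂₂ = 179/365 = 0.49041.
Pooled p̂ = (441+179)/(1022+365) = 620/1387 = 0.44701.
SE = √(0.247192 × 0.0037182) = 0.03032.
z = (0.43151 − 0.49041)/0.03032 = -0.05890/0.03032 = -1.943.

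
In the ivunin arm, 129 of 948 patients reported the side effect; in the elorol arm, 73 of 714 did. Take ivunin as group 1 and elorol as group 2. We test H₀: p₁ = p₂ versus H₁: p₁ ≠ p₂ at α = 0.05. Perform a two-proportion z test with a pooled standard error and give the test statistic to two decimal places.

z = 2.09

p̂₁ = 129/948 ≈ 0.1361, p̂₂ = 73/714 ≈ 0.1022.
Pooled p̂ = (129+73)/(948+714) = 202/1662 = 0.1215.
SE = √(0.106768 × 0.00245541) = 0.0162.
z = (0.1361 − 0.1022)/0.0162 = 0.0339/0.0162 = 2.09.
Two-sided p-value ≈ 2·Φ(−2.090) = 0.0366. With α = 0.05, reject H₀.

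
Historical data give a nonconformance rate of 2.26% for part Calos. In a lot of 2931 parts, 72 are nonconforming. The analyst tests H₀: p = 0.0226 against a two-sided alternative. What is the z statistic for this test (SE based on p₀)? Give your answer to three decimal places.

z = 0.716

p̂ = 72/2931 = 0.024565.
Standard error under H₀: √(0.0226×0.9774/2931) = 0.002745.
z = (0.024565 − 0.0226)/0.002745 = 0.001965/0.002745 = 0.716.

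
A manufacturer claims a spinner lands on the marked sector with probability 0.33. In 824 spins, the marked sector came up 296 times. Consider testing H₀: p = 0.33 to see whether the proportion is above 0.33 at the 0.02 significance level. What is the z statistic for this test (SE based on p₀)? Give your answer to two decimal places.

z = 1.78

p̂ = 296/824 = 0.3592.
Standard error under H₀: √(0.33×0.67/824) = 0.0164.
z = (0.3592 − 0.33)/0.0164 = 0.0292/0.0164 = 1.78.
p-value = P(Z > 1.784) ≈ 0.0372. With α = 0.02, fail to reject H₀.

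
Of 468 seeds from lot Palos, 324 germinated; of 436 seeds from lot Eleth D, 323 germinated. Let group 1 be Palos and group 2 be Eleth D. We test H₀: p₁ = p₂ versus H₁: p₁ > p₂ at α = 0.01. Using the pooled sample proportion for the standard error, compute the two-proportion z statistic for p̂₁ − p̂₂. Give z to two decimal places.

z = -1.62

p̂₁ = 324/468 = 0.6923, p̂₂ = 323/436 = 0.7408.
Pooled p̂ = (324+323)/(468+436) = 647/904 = 0.7157.
SE = √(p̂(1−p̂)(1/n₁+1/n₂)) = √(0.7157·0.2843·0.00443033) = √(0.00090144) = 0.0300.
z = (0.6923 − 0.7408)/0.0300 = -0.0485/0.0300 = -1.62.
p-value = P(Z > -1.616) ≈ 0.9470. With α = 0.01, fail to reject H₀.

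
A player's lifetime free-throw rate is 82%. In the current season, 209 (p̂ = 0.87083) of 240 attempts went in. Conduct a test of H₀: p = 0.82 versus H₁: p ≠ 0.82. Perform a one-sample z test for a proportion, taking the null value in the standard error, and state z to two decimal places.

z = 2.05

p̂ = 209/240 = 0.8708.
SE = √(p₀(1−p₀)/n) = √(0.1476/240) = 0.0248.
z = (0.8708 − 0.82)/0.0248 = 0.0508/0.0248 = 2.05.
Two-sided p-value ≈ 2·Φ(−2.050) = 0.0404.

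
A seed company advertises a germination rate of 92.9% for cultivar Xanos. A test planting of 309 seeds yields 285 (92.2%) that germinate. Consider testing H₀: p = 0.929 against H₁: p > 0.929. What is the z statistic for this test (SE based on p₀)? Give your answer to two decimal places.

z = -0.46

p̂ = 285/309 = 0.9223.
Under H₀, SE = √(0.929·0.071/309) = √(0.00021346) = 0.0146.
z = (0.9223 − 0.929)/0.0146 = -0.0067/0.0146 = -0.46.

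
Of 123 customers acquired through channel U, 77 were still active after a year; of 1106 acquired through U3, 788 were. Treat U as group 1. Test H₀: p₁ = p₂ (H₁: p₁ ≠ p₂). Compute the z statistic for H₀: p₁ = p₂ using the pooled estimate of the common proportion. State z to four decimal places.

p̂₁ = 77/123 = 0.626016, p̂₂ = 788/1106 = 0.712477.
Pooled p̂ = (77+788)/(123+1106) = 865/1229 = 0.703824.
SE = √(p̂(1−p̂)(1/n₁+1/n₂)) = √(0.703824·0.296176·0.00903424) = √(0.00188324) = 0.043396.
z = (0.626016 − 0.712477)/0.043396 = -0.086461/0.043396 = -1.9924.

z = -1.9924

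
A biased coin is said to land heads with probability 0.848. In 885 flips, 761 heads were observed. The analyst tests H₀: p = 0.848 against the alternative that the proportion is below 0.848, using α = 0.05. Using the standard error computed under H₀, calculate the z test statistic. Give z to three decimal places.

z = 0.985

p̂ = 761/885 ≈ 0.85989.
Standard error under H₀: √(0.848×0.152/885) = 0.01207.
z = (0.85989 − 0.848)/0.01207 = 0.01189/0.01207 = 0.985.
p-value = P(Z < 0.985) ≈ 0.8377. With α = 0.05, fail to reject H₀.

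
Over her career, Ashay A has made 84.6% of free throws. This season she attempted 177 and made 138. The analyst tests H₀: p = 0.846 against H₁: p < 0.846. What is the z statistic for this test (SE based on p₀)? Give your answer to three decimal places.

p̂ = 138/177 ≈ 0.77966.
Standard error under H₀: √(0.846×0.154/177) = 0.02713.
z = (0.77966 − 0.846)/0.02713 = -0.06634/0.02713 = -2.445.
p-value = P(Z < -2.445) ≈ 0.0072.

z = -2.445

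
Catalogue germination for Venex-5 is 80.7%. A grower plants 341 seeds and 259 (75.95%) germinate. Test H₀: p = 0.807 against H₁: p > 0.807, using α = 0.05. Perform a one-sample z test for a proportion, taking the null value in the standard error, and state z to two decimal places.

p̂ = 259/341 ≈ 0.7595.
SE = √(p₀(1−p₀)/n) = √(0.15575/341) = 0.0214.
z = (0.7595 − 0.807)/0.0214 = -0.0475/0.0214 = -2.22.
p-value = P(Z > -2.221) ≈ 0.9868. With α = 0.05, fail to reject H₀.

z = -2.22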